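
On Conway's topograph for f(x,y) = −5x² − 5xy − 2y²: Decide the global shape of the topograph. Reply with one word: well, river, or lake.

D = b²−4ac = (-5)² − 4·(-5)·(-2) = -15
D < 0 ⇒ definite ⇒ every region one sign ⇒ single well

well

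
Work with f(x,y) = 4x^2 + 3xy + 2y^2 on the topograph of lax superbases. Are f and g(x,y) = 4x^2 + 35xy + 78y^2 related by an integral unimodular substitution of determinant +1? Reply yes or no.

D₁ = -23, D₂ = -23
f: flip: (4,3,2)→(2,-3,4)
f: translate: b→1 (≡-3 mod 4), so (2,-3,4)→(2,1,3)
f: reduced (well bottom): (2,1,3) with a≤c, −a<b≤a
g: translate: b→3 (≡35 mod 8), so (4,35,78)→(4,3,2)
g: flip: (4,3,2)→(2,-3,4)
g: translate: b→1 (≡-3 mod 4), so (2,-3,4)→(2,1,3)
g: reduced (well bottom): (2,1,3) with a≤c, −a<b≤a
reduced forms (2, 1, 3) vs (2, 1, 3) ⇒ equivalent

yes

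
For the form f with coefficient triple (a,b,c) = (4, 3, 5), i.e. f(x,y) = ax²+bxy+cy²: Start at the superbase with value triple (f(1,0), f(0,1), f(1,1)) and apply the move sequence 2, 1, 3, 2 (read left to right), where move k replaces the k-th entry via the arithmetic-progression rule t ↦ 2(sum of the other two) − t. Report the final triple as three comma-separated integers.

start (4,5,12) = (f(1,0),f(0,1),f(1,1))
replace slot 2: 2·(4+12) − 5 = 27 → (4,27,12)
replace slot 1: 2·(27+12) − 4 = 74 → (74,27,12)
replace slot 3: 2·(74+27) − 12 = 190 → (74,27,190)
replace slot 2: 2·(74+190) − 27 = 501 → (74,501,190)

74,501,190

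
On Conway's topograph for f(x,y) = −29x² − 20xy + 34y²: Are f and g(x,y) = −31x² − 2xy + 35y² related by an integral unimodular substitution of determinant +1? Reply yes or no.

D₁ = 4344, D₂ = 4344
river cycle of f (length 8): (34, 20, -29), (-29, 38, 25), (25, 62, -5), (-5, 58, 49), (49, 40, -14), (-14, 44, 43), (43, 42, -15), (-15, 48, 34)
river cycle of g (length 4): (-31, 60, 6), (6, 60, -31), (-31, 64, 2), (2, 64, -31)
cycles differ ⇒ inequivalent

no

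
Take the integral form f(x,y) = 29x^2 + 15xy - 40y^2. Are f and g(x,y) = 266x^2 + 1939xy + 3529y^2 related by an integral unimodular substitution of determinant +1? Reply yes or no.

D₁ = 4865, D₂ = 4865
river cycle of f (length 6): (-40, 65, 4), (4, 63, -56), (-56, 49, 11), (11, 61, -26), (-26, 43, 29), (29, 15, -40)
river cycle of g (length 6): (29, 15, -40), (-40, 65, 4), (4, 63, -56), (-56, 49, 11), (11, 61, -26), (-26, 43, 29)
cycles coincide ⇒ equivalent

yes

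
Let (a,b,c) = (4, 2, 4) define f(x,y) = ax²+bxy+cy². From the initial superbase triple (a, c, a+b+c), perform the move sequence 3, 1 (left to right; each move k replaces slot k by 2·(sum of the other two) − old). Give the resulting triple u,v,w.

start (4,4,10) = (f(1,0),f(0,1),f(1,1))
replace slot 3: 2·(4+4) − 10 = 6 → (4,4,6)
replace slot 1: 2·(4+6) − 4 = 16 → (16,4,6)

16,4,6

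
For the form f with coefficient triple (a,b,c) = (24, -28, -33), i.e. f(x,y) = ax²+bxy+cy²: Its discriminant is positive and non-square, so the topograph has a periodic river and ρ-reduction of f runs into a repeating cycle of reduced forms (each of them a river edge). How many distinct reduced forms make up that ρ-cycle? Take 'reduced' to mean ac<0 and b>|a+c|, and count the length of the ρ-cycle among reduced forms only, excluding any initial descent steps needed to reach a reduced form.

D = 3952, ⌊√D⌋ = 62
descent: ρ → (-33,28,24)  [lands on river]
river: ρ → (24,20,-37)
river: ρ → (-37,54,7)
river: ρ → (7,58,-21)
river: ρ → (-21,26,39)
river: ρ → (39,52,-8)
river: ρ → (-8,60,11)
river: ρ → (11,50,-33)
river: ρ → (-33,16,28)
river: ρ → (28,40,-21)
river: ρ → (-21,44,24)
river: ρ → (24,52,-13)
river: ρ → (-13,52,24)
river: ρ → (24,44,-21)
river: ρ → (-21,40,28)
river: ρ → (28,16,-33)
river: ρ → (-33,50,11)
river: ρ → (11,60,-8)
river: ρ → (-8,52,39)
river: ρ → (39,26,-21)
river: ρ → (-21,58,7)
river: ρ → (7,54,-37)
river: ρ → (-37,20,24)
river: ρ → (24,28,-33)
river: ρ → (-33,38,19)
river: ρ → (19,38,-33)
ρ-cycle length = 26 (tail of 1 descent step not counted)

26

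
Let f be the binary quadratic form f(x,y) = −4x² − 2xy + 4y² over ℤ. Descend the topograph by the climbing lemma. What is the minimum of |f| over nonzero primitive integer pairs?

descent: ρ → (4,2,-4)  [lands on river]
river: ρ → (-4,6,2)
river: ρ → (2,6,-4)
river: ρ → (-4,2,4)
river: ρ → (4,6,-2)
river: ρ → (-2,6,4)
closes: descent 1, river 6
min |a| on river = 2

2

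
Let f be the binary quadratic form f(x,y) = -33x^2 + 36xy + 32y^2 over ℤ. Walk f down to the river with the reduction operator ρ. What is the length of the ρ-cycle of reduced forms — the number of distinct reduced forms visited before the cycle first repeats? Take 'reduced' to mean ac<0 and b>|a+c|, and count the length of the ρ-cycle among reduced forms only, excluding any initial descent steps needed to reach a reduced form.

D = 5520, ⌊√D⌋ = 74
river: ρ → (32,28,-37)
river: ρ → (-37,46,23)
river: ρ → (23,46,-37)
river: ρ → (-37,28,32)
river: ρ → (32,36,-33)
river: ρ → (-33,30,35)
river: ρ → (35,40,-28)
river: ρ → (-28,72,3)
river: ρ → (3,72,-28)
river: ρ → (-28,40,35)
river: ρ → (35,30,-33)
river: ρ → (-33,36,32)
ρ-cycle length = 12 (tail of 0 descent steps not counted)

12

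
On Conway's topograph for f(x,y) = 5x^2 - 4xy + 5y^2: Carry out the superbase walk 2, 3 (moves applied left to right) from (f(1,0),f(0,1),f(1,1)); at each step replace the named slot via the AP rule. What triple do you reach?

start (5,5,6) = (f(1,0),f(0,1),f(1,1))
replace slot 2: 2·(5+6) − 5 = 17 → (5,17,6)
replace slot 3: 2·(5+17) − 6 = 38 → (5,17,38)

5,17,38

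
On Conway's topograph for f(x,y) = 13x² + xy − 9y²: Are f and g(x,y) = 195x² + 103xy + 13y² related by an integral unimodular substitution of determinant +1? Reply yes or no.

D₁ = 469, D₂ = 469
river cycle of f (length 4): (-9, 17, 5), (5, 13, -15), (-15, 17, 3), (3, 19, -9)
river cycle of g (length 4): (-9, 17, 5), (5, 13, -15), (-15, 17, 3), (3, 19, -9)
cycles coincide ⇒ equivalent

yes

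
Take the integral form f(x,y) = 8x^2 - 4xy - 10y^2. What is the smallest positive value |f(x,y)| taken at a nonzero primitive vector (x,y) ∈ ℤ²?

descent: ρ → (-10,4,8)  [lands on river]
river: ρ → (8,12,-6)
river: ρ → (-6,12,8)
river: ρ → (8,4,-10)
river: ρ → (-10,16,2)
river: ρ → (2,16,-10)
closes: descent 1, river 6
min |a| on river = 2

2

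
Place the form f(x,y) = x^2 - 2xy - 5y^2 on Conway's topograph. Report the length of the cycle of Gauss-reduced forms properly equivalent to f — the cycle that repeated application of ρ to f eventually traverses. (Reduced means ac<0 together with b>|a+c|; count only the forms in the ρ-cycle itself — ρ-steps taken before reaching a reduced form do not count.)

D = 24, ⌊√D⌋ = 4
descent: ρ → (-5,2,1)
descent: ρ → (1,4,-2)  [lands on river]
river: ρ → (-2,4,1)
ρ-cycle length = 2 (tail of 2 descent steps not counted)

2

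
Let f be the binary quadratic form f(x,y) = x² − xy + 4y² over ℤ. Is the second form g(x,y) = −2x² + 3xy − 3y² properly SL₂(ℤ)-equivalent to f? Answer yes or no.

D₁ = -15, D₂ = -15
f: translate: b→1 (≡-1 mod 2), so (1,-1,4)→(1,1,4)
f: reduced (well bottom): (1,1,4) with a≤c, −a<b≤a
g is negative-definite; reduce −g:
−g: translate: b→1 (≡-3 mod 4), so (2,-3,3)→(2,1,2)
−g: reduced (well bottom): (2,1,2) with a≤c, −a<b≤a
flip sign back: reduced form of g is (-2,-1,-2)
reduced forms (1, 1, 4) vs (-2, -1, -2) ⇒ inequivalent

no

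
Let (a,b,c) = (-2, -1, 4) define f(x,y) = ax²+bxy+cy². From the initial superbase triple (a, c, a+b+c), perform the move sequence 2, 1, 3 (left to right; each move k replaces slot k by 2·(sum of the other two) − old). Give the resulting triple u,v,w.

start (-2,4,1) = (f(1,0),f(0,1),f(1,1))
replace slot 2: 2·((-2)+1) − 4 = -6 → (-2,-6,1)
replace slot 1: 2·((-6)+1) − (-2) = -8 → (-8,-6,1)
replace slot 3: 2·((-8)+(-6)) − 1 = -29 → (-8,-6,-29)

-8,-6,-29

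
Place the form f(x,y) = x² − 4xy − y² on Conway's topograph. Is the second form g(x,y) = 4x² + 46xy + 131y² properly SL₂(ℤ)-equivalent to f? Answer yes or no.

D₁ = 20, D₂ = 20
river cycle of f (length 2): (-1, 4, 1), (1, 4, -1)
river cycle of g (length 2): (-1, 4, 1), (1, 4, -1)
cycles coincide ⇒ equivalent

yes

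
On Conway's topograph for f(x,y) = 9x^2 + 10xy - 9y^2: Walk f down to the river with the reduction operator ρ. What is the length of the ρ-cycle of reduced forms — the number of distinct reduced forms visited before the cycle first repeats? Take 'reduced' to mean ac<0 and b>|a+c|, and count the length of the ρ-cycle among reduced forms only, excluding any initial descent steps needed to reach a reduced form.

D = 424, ⌊√D⌋ = 20
river: ρ → (-9,8,10)
river: ρ → (10,12,-7)
river: ρ → (-7,16,6)
river: ρ → (6,20,-1)
river: ρ → (-1,20,6)
river: ρ → (6,16,-7)
river: ρ → (-7,12,10)
river: ρ → (10,8,-9)
river: ρ → (-9,10,9)
river: ρ → (9,8,-10)
river: ρ → (-10,12,7)
river: ρ → (7,16,-6)
river: ρ → (-6,20,1)
river: ρ → (1,20,-6)
river: ρ → (-6,16,7)
river: ρ → (7,12,-10)
river: ρ → (-10,8,9)
river: ρ → (9,10,-9)
ρ-cycle length = 18 (tail of 0 descent steps not counted)

18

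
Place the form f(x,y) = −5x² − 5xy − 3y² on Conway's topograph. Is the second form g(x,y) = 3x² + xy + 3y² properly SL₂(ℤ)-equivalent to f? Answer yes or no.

D₁ = -35, D₂ = -35
f is negative-definite; reduce −f:
−f: flip: (5,5,3)→(3,-5,5)
−f: translate: b→1 (≡-5 mod 6), so (3,-5,5)→(3,1,3)
−f: reduced (well bottom): (3,1,3) with a≤c, −a<b≤a
flip sign back: reduced form of f is (-3,-1,-3)
g: reduced (well bottom): (3,1,3) with a≤c, −a<b≤a
reduced forms (-3, -1, -3) vs (3, 1, 3) ⇒ inequivalent

no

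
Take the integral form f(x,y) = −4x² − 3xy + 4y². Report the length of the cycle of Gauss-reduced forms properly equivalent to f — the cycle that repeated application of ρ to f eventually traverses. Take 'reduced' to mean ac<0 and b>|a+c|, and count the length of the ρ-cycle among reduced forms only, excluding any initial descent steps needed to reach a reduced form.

D = 73, ⌊√D⌋ = 8
descent: ρ → (4,3,-4)  [lands on river]
river: ρ → (-4,5,3)
river: ρ → (3,7,-2)
river: ρ → (-2,5,6)
river: ρ → (6,7,-1)
river: ρ → (-1,7,6)
river: ρ → (6,5,-2)
river: ρ → (-2,7,3)
river: ρ → (3,5,-4)
river: ρ → (-4,3,4)
river: ρ → (4,5,-3)
river: ρ → (-3,7,2)
river: ρ → (2,5,-6)
river: ρ → (-6,7,1)
river: ρ → (1,7,-6)
river: ρ → (-6,5,2)
river: ρ → (2,7,-3)
river: ρ → (-3,5,4)
ρ-cycle length = 18 (tail of 1 descent step not counted)

18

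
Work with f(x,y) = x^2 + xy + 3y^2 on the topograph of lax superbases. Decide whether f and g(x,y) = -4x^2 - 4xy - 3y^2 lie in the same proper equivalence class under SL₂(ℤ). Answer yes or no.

D₁ = -11, D₂ = -32
discriminants differ ⇒ not SL₂(ℤ)-equivalent

no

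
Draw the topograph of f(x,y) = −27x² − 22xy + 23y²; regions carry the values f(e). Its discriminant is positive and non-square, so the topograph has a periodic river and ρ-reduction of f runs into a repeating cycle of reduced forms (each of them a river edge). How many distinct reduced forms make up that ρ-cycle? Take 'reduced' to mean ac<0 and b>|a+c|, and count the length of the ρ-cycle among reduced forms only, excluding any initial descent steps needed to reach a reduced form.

D = 2968, ⌊√D⌋ = 54
descent: ρ → (23,22,-27)  [lands on river]
river: ρ → (-27,32,18)
river: ρ → (18,40,-19)
river: ρ → (-19,36,22)
river: ρ → (22,52,-3)
river: ρ → (-3,50,39)
river: ρ → (39,28,-14)
river: ρ → (-14,28,39)
river: ρ → (39,50,-3)
river: ρ → (-3,52,22)
river: ρ → (22,36,-19)
river: ρ → (-19,40,18)
river: ρ → (18,32,-27)
river: ρ → (-27,22,23)
river: ρ → (23,24,-26)
river: ρ → (-26,28,21)
river: ρ → (21,14,-33)
river: ρ → (-33,52,2)
river: ρ → (2,52,-33)
river: ρ → (-33,14,21)
river: ρ → (21,28,-26)
river: ρ → (-26,24,23)
ρ-cycle length = 22 (tail of 1 descent step not counted)

22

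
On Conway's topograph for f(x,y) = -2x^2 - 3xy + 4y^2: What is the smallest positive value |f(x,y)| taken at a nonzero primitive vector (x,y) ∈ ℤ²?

descent: ρ → (4,3,-2)  [lands on river]
river: ρ → (-2,5,2)
river: ρ → (2,3,-4)
river: ρ → (-4,5,1)
river: ρ → (1,5,-4)
river: ρ → (-4,3,2)
river: ρ → (2,5,-2)
river: ρ → (-2,3,4)
river: ρ → (4,5,-1)
river: ρ → (-1,5,4)
closes: descent 1, river 10
min |a| on river = 1

1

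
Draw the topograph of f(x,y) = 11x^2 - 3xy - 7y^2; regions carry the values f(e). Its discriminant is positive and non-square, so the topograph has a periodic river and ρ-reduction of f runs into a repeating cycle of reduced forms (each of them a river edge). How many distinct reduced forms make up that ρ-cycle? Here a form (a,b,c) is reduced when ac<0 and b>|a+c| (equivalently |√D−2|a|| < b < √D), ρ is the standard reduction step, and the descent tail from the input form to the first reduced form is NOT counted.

D = 317, ⌊√D⌋ = 17
descent: ρ → (-7,17,1)  [lands on river]
river: ρ → (1,17,-7)
river: ρ → (-7,11,7)
river: ρ → (7,17,-1)
river: ρ → (-1,17,7)
river: ρ → (7,11,-7)
ρ-cycle length = 6 (tail of 1 descent step not counted)

6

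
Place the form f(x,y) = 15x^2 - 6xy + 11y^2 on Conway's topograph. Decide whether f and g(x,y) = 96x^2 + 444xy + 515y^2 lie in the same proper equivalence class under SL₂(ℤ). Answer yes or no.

D₁ = -624, D₂ = -624
f: flip: (15,-6,11)→(11,6,15)
f: reduced (well bottom): (11,6,15) with a≤c, −a<b≤a
g: translate: b→60 (≡444 mod 192), so (96,444,515)→(96,60,11)
g: flip: (96,60,11)→(11,-60,96)
g: translate: b→6 (≡-60 mod 22), so (11,-60,96)→(11,6,15)
g: reduced (well bottom): (11,6,15) with a≤c, −a<b≤a
reduced forms (11, 6, 15) vs (11, 6, 15) ⇒ equivalent

yes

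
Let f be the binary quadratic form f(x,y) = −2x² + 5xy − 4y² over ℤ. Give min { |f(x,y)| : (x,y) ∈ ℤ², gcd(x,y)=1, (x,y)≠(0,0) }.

translate: b→-1 (≡-5 mod 4), so (2,-5,4)→(2,-1,1)
flip: (2,-1,1)→(1,1,2)
reduced (well bottom): (1,1,2) with a≤c, −a<b≤a
well minimum |f| = |-1| = 1 (negative-definite)

1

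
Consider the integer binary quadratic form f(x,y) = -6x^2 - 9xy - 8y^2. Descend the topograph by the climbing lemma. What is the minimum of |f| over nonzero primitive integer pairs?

translate: b→-3 (≡9 mod 12), so (6,9,8)→(6,-3,5)
flip: (6,-3,5)→(5,3,6)
reduced (well bottom): (5,3,6) with a≤c, −a<b≤a
well minimum |f| = |-5| = 5 (negative-definite)

5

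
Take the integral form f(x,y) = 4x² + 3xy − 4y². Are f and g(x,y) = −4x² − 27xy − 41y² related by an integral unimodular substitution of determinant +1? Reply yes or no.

D₁ = 73, D₂ = 73
river cycle of f (length 18): (-4, 5, 3), (3, 7, -2), (-2, 5, 6), (6, 7, -1), (-1, 7, 6), (6, 5, -2), (-2, 7, 3), (3, 5, -4), (-4, 3, 4), (4, 5, -3), … (8 more)
river cycle of g (length 18): (-4, 5, 3), (3, 7, -2), (-2, 5, 6), (6, 7, -1), (-1, 7, 6), (6, 5, -2), (-2, 7, 3), (3, 5, -4), (-4, 3, 4), (4, 5, -3), … (8 more)
cycles coincide ⇒ equivalent

yes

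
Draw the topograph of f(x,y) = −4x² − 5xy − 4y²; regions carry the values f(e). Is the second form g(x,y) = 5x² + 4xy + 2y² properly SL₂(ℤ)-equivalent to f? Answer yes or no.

D₁ = -39, D₂ = -24
discriminants differ ⇒ not SL₂(ℤ)-equivalent

no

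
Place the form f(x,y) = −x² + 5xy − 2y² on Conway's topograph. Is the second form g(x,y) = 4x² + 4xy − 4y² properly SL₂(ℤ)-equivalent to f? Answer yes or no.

D₁ = 17, D₂ = 80
discriminants differ ⇒ not SL₂(ℤ)-equivalent

no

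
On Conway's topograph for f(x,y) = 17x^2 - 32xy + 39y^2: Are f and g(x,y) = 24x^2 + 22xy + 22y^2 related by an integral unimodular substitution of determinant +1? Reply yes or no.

D₁ = -1628, D₂ = -1628
f: translate: b→2 (≡-32 mod 34), so (17,-32,39)→(17,2,24)
f: reduced (well bottom): (17,2,24) with a≤c, −a<b≤a
g: flip: (24,22,22)→(22,-22,24)
g: translate: b→22 (≡-22 mod 44), so (22,-22,24)→(22,22,24)
g: reduced (well bottom): (22,22,24) with a≤c, −a<b≤a
reduced forms (17, 2, 24) vs (22, 22, 24) ⇒ inequivalent

no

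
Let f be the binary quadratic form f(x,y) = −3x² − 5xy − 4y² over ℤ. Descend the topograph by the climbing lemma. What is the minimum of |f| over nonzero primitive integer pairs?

translate: b→-1 (≡5 mod 6), so (3,5,4)→(3,-1,2)
flip: (3,-1,2)→(2,1,3)
reduced (well bottom): (2,1,3) with a≤c, −a<b≤a
well minimum |f| = |-2| = 2 (negative-definite)

2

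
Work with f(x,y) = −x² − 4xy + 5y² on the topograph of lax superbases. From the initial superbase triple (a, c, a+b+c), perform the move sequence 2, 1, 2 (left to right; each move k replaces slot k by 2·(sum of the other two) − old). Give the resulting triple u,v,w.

start (-1,5,0) = (f(1,0),f(0,1),f(1,1))
replace slot 2: 2·((-1)+0) − 5 = -7 → (-1,-7,0)
replace slot 1: 2·((-7)+0) − (-1) = -13 → (-13,-7,0)
replace slot 2: 2·((-13)+0) − (-7) = -19 → (-13,-19,0)

-13,-19,0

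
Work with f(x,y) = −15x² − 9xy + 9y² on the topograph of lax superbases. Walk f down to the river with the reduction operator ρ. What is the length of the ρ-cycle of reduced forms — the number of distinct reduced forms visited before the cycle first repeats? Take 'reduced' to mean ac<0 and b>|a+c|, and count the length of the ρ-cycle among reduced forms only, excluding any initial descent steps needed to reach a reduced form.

D = 621, ⌊√D⌋ = 24
descent: ρ → (9,9,-15)  [lands on river]
river: ρ → (-15,21,3)
river: ρ → (3,21,-15)
river: ρ → (-15,9,9)
ρ-cycle length = 4 (tail of 1 descent step not counted)

4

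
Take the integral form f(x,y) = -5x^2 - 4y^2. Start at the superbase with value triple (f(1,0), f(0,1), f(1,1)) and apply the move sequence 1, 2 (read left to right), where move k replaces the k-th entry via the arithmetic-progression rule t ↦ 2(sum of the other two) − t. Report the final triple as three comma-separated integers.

start (-5,-4,-9) = (f(1,0),f(0,1),f(1,1))
replace slot 1: 2·((-4)+(-9)) − (-5) = -21 → (-21,-4,-9)
replace slot 2: 2·((-21)+(-9)) − (-4) = -56 → (-21,-56,-9)

-21,-56,-9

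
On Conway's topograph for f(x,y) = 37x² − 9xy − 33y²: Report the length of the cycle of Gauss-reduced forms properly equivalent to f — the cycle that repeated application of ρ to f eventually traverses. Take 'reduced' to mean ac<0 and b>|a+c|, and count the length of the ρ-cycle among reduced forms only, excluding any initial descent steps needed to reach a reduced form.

D = 4965, ⌊√D⌋ = 70
descent: ρ → (-33,9,37)  [lands on river]
river: ρ → (37,65,-5)
river: ρ → (-5,65,37)
river: ρ → (37,9,-33)
river: ρ → (-33,57,13)
river: ρ → (13,47,-53)
river: ρ → (-53,59,7)
river: ρ → (7,67,-17)
river: ρ → (-17,69,3)
river: ρ → (3,69,-17)
river: ρ → (-17,67,7)
river: ρ → (7,59,-53)
river: ρ → (-53,47,13)
river: ρ → (13,57,-33)
ρ-cycle length = 14 (tail of 1 descent step not counted)

14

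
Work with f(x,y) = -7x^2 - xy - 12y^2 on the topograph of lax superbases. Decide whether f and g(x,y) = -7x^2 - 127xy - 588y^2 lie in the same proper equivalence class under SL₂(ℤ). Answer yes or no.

D₁ = -335, D₂ = -335
f is negative-definite; reduce −f:
−f: reduced (well bottom): (7,1,12) with a≤c, −a<b≤a
flip sign back: reduced form of f is (-7,-1,-12)
g is negative-definite; reduce −g:
−g: translate: b→1 (≡127 mod 14), so (7,127,588)→(7,1,12)
−g: reduced (well bottom): (7,1,12) with a≤c, −a<b≤a
flip sign back: reduced form of g is (-7,-1,-12)
reduced forms (-7, -1, -12) vs (-7, -1, -12) ⇒ equivalent

yes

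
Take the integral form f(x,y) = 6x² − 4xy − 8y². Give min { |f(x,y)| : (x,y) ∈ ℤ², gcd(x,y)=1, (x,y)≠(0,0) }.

descent: ρ → (-8,4,6)  [lands on river]
river: ρ → (6,8,-6)
river: ρ → (-6,4,8)
river: ρ → (8,12,-2)
river: ρ → (-2,12,8)
river: ρ → (8,4,-6)
river: ρ → (-6,8,6)
river: ρ → (6,4,-8)
river: ρ → (-8,12,2)
river: ρ → (2,12,-8)
closes: descent 1, river 10
min |a| on river = 2

2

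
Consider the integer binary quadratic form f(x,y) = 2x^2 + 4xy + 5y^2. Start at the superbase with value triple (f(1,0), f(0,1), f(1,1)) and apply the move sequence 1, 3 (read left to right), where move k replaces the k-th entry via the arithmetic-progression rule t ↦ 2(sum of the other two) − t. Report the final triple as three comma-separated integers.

start (2,5,11) = (f(1,0),f(0,1),f(1,1))
replace slot 1: 2·(5+11) − 2 = 30 → (30,5,11)
replace slot 3: 2·(30+5) − 11 = 59 → (30,5,59)

30,5,59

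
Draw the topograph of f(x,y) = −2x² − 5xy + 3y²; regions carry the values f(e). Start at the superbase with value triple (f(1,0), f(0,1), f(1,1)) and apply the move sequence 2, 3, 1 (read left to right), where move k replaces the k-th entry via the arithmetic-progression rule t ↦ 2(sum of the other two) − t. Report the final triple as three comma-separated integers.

start (-2,3,-4) = (f(1,0),f(0,1),f(1,1))
replace slot 2: 2·((-2)+(-4)) − 3 = -15 → (-2,-15,-4)
replace slot 3: 2·((-2)+(-15)) − (-4) = -30 → (-2,-15,-30)
replace slot 1: 2·((-15)+(-30)) − (-2) = -88 → (-88,-15,-30)

-88,-15,-30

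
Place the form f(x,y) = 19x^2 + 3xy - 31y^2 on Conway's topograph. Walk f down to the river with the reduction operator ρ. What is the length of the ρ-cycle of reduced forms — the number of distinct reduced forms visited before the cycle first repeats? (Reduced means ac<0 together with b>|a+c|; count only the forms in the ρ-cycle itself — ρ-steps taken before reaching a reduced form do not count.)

D = 2365, ⌊√D⌋ = 48
descent: ρ → (-31,-3,19)
descent: ρ → (19,41,-9)  [lands on river]
river: ρ → (-9,31,39)
river: ρ → (39,47,-1)
river: ρ → (-1,47,39)
river: ρ → (39,31,-9)
river: ρ → (-9,41,19)
river: ρ → (19,35,-15)
river: ρ → (-15,25,29)
river: ρ → (29,33,-11)
river: ρ → (-11,33,29)
river: ρ → (29,25,-15)
river: ρ → (-15,35,19)
ρ-cycle length = 12 (tail of 2 descent steps not counted)

12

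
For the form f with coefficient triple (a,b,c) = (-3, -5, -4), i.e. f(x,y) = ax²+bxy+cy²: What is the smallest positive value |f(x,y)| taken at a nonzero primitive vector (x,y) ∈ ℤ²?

translate: b→-1 (≡5 mod 6), so (3,5,4)→(3,-1,2)
flip: (3,-1,2)→(2,1,3)
reduced (well bottom): (2,1,3) with a≤c, −a<b≤a
well minimum |f| = |-2| = 2 (negative-definite)

2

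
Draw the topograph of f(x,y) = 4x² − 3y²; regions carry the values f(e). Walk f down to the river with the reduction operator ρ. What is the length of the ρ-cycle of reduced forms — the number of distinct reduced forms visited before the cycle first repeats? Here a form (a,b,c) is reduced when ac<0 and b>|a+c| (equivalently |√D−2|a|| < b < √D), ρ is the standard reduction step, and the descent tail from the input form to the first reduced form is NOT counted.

D = 48, ⌊√D⌋ = 6
descent: ρ → (-3,6,1)  [lands on river]
river: ρ → (1,6,-3)
ρ-cycle length = 2 (tail of 1 descent step not counted)

2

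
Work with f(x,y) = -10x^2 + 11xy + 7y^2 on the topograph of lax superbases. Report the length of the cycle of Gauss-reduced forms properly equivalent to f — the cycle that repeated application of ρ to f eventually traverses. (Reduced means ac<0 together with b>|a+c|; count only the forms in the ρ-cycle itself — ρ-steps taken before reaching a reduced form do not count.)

D = 401, ⌊√D⌋ = 20
river: ρ → (7,17,-4)
river: ρ → (-4,15,11)
river: ρ → (11,7,-8)
river: ρ → (-8,9,10)
river: ρ → (10,11,-7)
river: ρ → (-7,17,4)
river: ρ → (4,15,-11)
river: ρ → (-11,7,8)
river: ρ → (8,9,-10)
river: ρ → (-10,11,7)
ρ-cycle length = 10 (tail of 0 descent steps not counted)

10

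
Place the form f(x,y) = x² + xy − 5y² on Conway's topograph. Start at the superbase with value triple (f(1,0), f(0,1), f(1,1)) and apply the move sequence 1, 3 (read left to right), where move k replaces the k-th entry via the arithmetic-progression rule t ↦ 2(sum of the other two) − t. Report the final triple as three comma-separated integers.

start (1,-5,-3) = (f(1,0),f(0,1),f(1,1))
replace slot 1: 2·((-5)+(-3)) − 1 = -17 → (-17,-5,-3)
replace slot 3: 2·((-17)+(-5)) − (-3) = -41 → (-17,-5,-41)

-17,-5,-41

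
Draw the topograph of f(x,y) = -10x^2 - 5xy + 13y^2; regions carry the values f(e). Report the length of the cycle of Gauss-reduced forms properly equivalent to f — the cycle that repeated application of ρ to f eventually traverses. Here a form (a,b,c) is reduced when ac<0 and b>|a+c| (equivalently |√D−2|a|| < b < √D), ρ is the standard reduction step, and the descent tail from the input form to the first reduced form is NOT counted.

D = 545, ⌊√D⌋ = 23
descent: ρ → (13,5,-10)  [lands on river]
river: ρ → (-10,15,8)
river: ρ → (8,17,-8)
river: ρ → (-8,15,10)
river: ρ → (10,5,-13)
river: ρ → (-13,21,2)
river: ρ → (2,23,-2)
river: ρ → (-2,21,13)
ρ-cycle length = 8 (tail of 1 descent step not counted)

8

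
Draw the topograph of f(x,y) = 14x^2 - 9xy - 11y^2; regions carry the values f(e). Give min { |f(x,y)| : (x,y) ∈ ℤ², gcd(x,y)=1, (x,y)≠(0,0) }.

descent: ρ → (-11,9,14)  [lands on river]
river: ρ → (14,19,-6)
river: ρ → (-6,17,17)
river: ρ → (17,17,-6)
river: ρ → (-6,19,14)
river: ρ → (14,9,-11)
river: ρ → (-11,13,12)
river: ρ → (12,11,-12)
river: ρ → (-12,13,11)
river: ρ → (11,9,-14)
river: ρ → (-14,19,6)
river: ρ → (6,17,-17)
river: ρ → (-17,17,6)
river: ρ → (6,19,-14)
river: ρ → (-14,9,11)
river: ρ → (11,13,-12)
river: ρ → (-12,11,12)
river: ρ → (12,13,-11)
closes: descent 1, river 18
min |a| on river = 6

6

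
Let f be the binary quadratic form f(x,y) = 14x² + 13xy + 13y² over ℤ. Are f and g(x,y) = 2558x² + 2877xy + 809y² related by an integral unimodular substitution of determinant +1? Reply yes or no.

D₁ = -559, D₂ = -559
f: flip: (14,13,13)→(13,-13,14)
f: translate: b→13 (≡-13 mod 26), so (13,-13,14)→(13,13,14)
f: reduced (well bottom): (13,13,14) with a≤c, −a<b≤a
g: translate: b→-2239 (≡2877 mod 5116), so (2558,2877,809)→(2558,-2239,490)
g: flip: (2558,-2239,490)→(490,2239,2558)
g: translate: b→279 (≡2239 mod 980), so (490,2239,2558)→(490,279,40)
g: flip: (490,279,40)→(40,-279,490)
g: translate: b→-39 (≡-279 mod 80), so (40,-279,490)→(40,-39,13)
g: flip: (40,-39,13)→(13,39,40)
g: translate: b→13 (≡39 mod 26), so (13,39,40)→(13,13,14)
g: reduced (well bottom): (13,13,14) with a≤c, −a<b≤a
reduced forms (13, 13, 14) vs (13, 13, 14) ⇒ equivalent

yes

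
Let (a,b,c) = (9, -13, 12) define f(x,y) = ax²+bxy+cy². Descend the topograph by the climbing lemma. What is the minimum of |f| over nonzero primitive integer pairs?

translate: b→5 (≡-13 mod 18), so (9,-13,12)→(9,5,8)
flip: (9,5,8)→(8,-5,9)
reduced (well bottom): (8,-5,9) with a≤c, −a<b≤a
well minimum = a = 8

8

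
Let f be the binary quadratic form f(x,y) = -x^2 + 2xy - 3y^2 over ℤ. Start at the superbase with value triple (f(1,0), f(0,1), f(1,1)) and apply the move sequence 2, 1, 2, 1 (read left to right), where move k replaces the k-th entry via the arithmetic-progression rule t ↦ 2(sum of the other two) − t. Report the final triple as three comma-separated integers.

start (-1,-3,-2) = (f(1,0),f(0,1),f(1,1))
replace slot 2: 2·((-1)+(-2)) − (-3) = -3 → (-1,-3,-2)
replace slot 1: 2·((-3)+(-2)) − (-1) = -9 → (-9,-3,-2)
replace slot 2: 2·((-9)+(-2)) − (-3) = -19 → (-9,-19,-2)
replace slot 1: 2·((-19)+(-2)) − (-9) = -33 → (-33,-19,-2)

-33,-19,-2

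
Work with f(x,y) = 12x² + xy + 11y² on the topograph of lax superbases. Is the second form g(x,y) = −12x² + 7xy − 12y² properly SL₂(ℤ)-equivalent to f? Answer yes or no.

D₁ = -527, D₂ = -527
f: flip: (12,1,11)→(11,-1,12)
f: reduced (well bottom): (11,-1,12) with a≤c, −a<b≤a
g is negative-definite; reduce −g:
−g: flip: (12,-7,12)→(12,7,12)
−g: reduced (well bottom): (12,7,12) with a≤c, −a<b≤a
flip sign back: reduced form of g is (-12,-7,-12)
reduced forms (11, -1, 12) vs (-12, -7, -12) ⇒ inequivalent

no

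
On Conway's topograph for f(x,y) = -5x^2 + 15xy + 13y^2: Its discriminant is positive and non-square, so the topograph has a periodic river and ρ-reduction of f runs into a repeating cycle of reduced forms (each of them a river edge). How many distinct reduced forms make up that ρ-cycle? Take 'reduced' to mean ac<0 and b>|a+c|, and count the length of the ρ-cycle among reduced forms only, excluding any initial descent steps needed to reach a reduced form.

D = 485, ⌊√D⌋ = 22
river: ρ → (13,11,-7)
river: ρ → (-7,17,7)
river: ρ → (7,11,-13)
river: ρ → (-13,15,5)
river: ρ → (5,15,-13)
river: ρ → (-13,11,7)
river: ρ → (7,17,-7)
river: ρ → (-7,11,13)
river: ρ → (13,15,-5)
river: ρ → (-5,15,13)
ρ-cycle length = 10 (tail of 0 descent steps not counted)

10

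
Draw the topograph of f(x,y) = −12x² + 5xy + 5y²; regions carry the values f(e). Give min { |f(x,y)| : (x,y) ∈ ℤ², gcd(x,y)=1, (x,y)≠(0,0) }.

descent: ρ → (5,15,-2)  [lands on river]
river: ρ → (-2,13,12)
river: ρ → (12,11,-3)
river: ρ → (-3,13,8)
river: ρ → (8,3,-8)
river: ρ → (-8,13,3)
river: ρ → (3,11,-12)
river: ρ → (-12,13,2)
river: ρ → (2,15,-5)
river: ρ → (-5,15,2)
river: ρ → (2,13,-12)
river: ρ → (-12,11,3)
river: ρ → (3,13,-8)
river: ρ → (-8,3,8)
river: ρ → (8,13,-3)
river: ρ → (-3,11,12)
river: ρ → (12,13,-2)
river: ρ → (-2,15,5)
closes: descent 1, river 18
min |a| on river = 2

2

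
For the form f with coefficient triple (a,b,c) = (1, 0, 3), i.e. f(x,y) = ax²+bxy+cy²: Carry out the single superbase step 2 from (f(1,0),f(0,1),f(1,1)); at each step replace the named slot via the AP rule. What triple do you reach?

start (1,3,4) = (f(1,0),f(0,1),f(1,1))
replace slot 2: 2·(1+4) − 3 = 7 → (1,7,4)

1,7,4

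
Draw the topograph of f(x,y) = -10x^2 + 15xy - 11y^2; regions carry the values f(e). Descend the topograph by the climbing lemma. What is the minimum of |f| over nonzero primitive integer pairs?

translate: b→5 (≡-15 mod 20), so (10,-15,11)→(10,5,6)
flip: (10,5,6)→(6,-5,10)
reduced (well bottom): (6,-5,10) with a≤c, −a<b≤a
well minimum |f| = |-6| = 6 (negative-definite)

6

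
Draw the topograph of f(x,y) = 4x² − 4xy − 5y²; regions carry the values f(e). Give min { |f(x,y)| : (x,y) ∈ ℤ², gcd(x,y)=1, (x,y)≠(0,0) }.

descent: ρ → (-5,4,4)  [lands on river]
river: ρ → (4,4,-5)
river: ρ → (-5,6,3)
river: ρ → (3,6,-5)
closes: descent 1, river 4
min |a| on river = 3

3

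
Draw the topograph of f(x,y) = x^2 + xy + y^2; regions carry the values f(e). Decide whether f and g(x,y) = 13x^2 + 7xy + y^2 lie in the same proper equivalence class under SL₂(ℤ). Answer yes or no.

D₁ = -3, D₂ = -3
f: reduced (well bottom): (1,1,1) with a≤c, −a<b≤a
g: flip: (13,7,1)→(1,-7,13)
g: translate: b→1 (≡-7 mod 2), so (1,-7,13)→(1,1,1)
g: reduced (well bottom): (1,1,1) with a≤c, −a<b≤a
reduced forms (1, 1, 1) vs (1, 1, 1) ⇒ equivalent

yes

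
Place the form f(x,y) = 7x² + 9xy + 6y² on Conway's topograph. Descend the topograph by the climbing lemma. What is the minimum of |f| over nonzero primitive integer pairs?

translate: b→-5 (≡9 mod 14), so (7,9,6)→(7,-5,4)
flip: (7,-5,4)→(4,5,7)
translate: b→-3 (≡5 mod 8), so (4,5,7)→(4,-3,6)
reduced (well bottom): (4,-3,6) with a≤c, −a<b≤a
well minimum = a = 4

4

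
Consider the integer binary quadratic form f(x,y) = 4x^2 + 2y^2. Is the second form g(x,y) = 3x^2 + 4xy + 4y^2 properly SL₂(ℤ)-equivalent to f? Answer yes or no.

D₁ = -32, D₂ = -32
f: flip: (4,0,2)→(2,0,4)
f: reduced (well bottom): (2,0,4) with a≤c, −a<b≤a
g: translate: b→-2 (≡4 mod 6), so (3,4,4)→(3,-2,3)
g: flip: (3,-2,3)→(3,2,3)
g: reduced (well bottom): (3,2,3) with a≤c, −a<b≤a
reduced forms (2, 0, 4) vs (3, 2, 3) ⇒ inequivalent

no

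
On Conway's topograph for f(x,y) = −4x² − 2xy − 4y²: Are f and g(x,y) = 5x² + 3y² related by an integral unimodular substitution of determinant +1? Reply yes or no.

D₁ = -60, D₂ = -60
f is negative-definite; reduce −f:
−f: reduced (well bottom): (4,2,4) with a≤c, −a<b≤a
flip sign back: reduced form of f is (-4,-2,-4)
g: flip: (5,0,3)→(3,0,5)
g: reduced (well bottom): (3,0,5) with a≤c, −a<b≤a
reduced forms (-4, -2, -4) vs (3, 0, 5) ⇒ inequivalent

no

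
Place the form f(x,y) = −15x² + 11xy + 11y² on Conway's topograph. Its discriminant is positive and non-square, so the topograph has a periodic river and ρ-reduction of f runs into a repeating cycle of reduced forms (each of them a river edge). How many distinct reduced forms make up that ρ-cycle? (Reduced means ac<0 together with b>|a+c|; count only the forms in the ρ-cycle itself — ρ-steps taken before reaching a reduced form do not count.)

D = 781, ⌊√D⌋ = 27
river: ρ → (11,11,-15)
river: ρ → (-15,19,7)
river: ρ → (7,23,-9)
river: ρ → (-9,13,17)
river: ρ → (17,21,-5)
river: ρ → (-5,19,21)
river: ρ → (21,23,-3)
river: ρ → (-3,25,13)
river: ρ → (13,27,-1)
river: ρ → (-1,27,13)
river: ρ → (13,25,-3)
river: ρ → (-3,23,21)
river: ρ → (21,19,-5)
river: ρ → (-5,21,17)
river: ρ → (17,13,-9)
river: ρ → (-9,23,7)
river: ρ → (7,19,-15)
river: ρ → (-15,11,11)
ρ-cycle length = 18 (tail of 0 descent steps not counted)

18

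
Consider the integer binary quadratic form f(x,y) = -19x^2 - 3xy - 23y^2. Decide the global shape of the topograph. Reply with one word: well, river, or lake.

D = b²−4ac = (-3)² − 4·(-19)·(-23) = -1739
D < 0 ⇒ definite ⇒ every region one sign ⇒ single well

well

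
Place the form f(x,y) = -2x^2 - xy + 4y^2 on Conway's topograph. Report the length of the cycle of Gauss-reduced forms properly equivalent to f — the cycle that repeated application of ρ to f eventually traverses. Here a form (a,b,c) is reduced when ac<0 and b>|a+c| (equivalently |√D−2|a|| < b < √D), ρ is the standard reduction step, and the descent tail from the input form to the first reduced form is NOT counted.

D = 33, ⌊√D⌋ = 5
descent: ρ → (4,1,-2)
descent: ρ → (-2,3,3)  [lands on river]
river: ρ → (3,3,-2)
river: ρ → (-2,5,1)
river: ρ → (1,5,-2)
ρ-cycle length = 4 (tail of 2 descent steps not counted)

4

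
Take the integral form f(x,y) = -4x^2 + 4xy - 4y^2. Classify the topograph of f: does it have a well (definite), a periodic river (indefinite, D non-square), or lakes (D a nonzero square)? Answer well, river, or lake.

D = b²−4ac = 4² − 4·(-4)·(-4) = -48
D < 0 ⇒ definite ⇒ every region one sign ⇒ single well

well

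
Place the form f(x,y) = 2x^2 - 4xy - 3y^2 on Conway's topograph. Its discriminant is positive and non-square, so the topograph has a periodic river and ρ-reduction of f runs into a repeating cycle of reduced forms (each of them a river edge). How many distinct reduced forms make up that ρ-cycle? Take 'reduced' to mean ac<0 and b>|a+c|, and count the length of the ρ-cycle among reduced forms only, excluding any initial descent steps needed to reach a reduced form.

D = 40, ⌊√D⌋ = 6
descent: ρ → (-3,4,2)  [lands on river]
river: ρ → (2,4,-3)
river: ρ → (-3,2,3)
river: ρ → (3,4,-2)
river: ρ → (-2,4,3)
river: ρ → (3,2,-3)
ρ-cycle length = 6 (tail of 1 descent step not counted)

6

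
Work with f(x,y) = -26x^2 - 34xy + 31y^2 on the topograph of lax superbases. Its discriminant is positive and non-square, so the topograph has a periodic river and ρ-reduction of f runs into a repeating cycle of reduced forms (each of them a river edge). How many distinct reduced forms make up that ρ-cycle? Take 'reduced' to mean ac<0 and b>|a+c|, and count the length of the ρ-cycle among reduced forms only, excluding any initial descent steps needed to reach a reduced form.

D = 4380, ⌊√D⌋ = 66
descent: ρ → (31,34,-26)  [lands on river]
river: ρ → (-26,18,39)
river: ρ → (39,60,-5)
river: ρ → (-5,60,39)
river: ρ → (39,18,-26)
river: ρ → (-26,34,31)
river: ρ → (31,28,-29)
river: ρ → (-29,30,30)
river: ρ → (30,30,-29)
river: ρ → (-29,28,31)
ρ-cycle length = 10 (tail of 1 descent step not counted)

10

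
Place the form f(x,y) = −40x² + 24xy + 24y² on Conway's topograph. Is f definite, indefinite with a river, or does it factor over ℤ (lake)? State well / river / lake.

D = b²−4ac = 24² − 4·(-40)·24 = 4416
D > 0 non-square ⇒ indefinite ⇒ periodic river

river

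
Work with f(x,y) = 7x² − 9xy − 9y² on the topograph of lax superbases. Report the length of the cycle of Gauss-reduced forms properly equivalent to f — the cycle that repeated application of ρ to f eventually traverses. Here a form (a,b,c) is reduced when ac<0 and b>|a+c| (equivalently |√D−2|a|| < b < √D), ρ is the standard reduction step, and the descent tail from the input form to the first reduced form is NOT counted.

D = 333, ⌊√D⌋ = 18
descent: ρ → (-9,9,7)  [lands on river]
river: ρ → (7,5,-11)
river: ρ → (-11,17,1)
river: ρ → (1,17,-11)
river: ρ → (-11,5,7)
river: ρ → (7,9,-9)
ρ-cycle length = 6 (tail of 1 descent step not counted)

6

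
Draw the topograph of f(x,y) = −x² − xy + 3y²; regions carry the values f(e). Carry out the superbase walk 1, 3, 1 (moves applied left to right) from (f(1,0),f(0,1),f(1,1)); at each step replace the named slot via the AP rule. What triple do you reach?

start (-1,3,1) = (f(1,0),f(0,1),f(1,1))
replace slot 1: 2·(3+1) − (-1) = 9 → (9,3,1)
replace slot 3: 2·(9+3) − 1 = 23 → (9,3,23)
replace slot 1: 2·(3+23) − 9 = 43 → (43,3,23)

43,3,23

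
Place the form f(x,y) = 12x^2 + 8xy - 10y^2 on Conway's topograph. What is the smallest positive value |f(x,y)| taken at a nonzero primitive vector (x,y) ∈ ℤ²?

river: ρ → (-10,12,10)
river: ρ → (10,8,-12)
river: ρ → (-12,16,6)
river: ρ → (6,20,-6)
river: ρ → (-6,16,12)
river: ρ → (12,8,-10)
closes: descent 0, river 6
min |a| on river = 6

6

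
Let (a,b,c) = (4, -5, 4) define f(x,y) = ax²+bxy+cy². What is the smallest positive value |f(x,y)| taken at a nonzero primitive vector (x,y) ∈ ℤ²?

translate: b→3 (≡-5 mod 8), so (4,-5,4)→(4,3,3)
flip: (4,3,3)→(3,-3,4)
translate: b→3 (≡-3 mod 6), so (3,-3,4)→(3,3,4)
reduced (well bottom): (3,3,4) with a≤c, −a<b≤a
well minimum = a = 3

3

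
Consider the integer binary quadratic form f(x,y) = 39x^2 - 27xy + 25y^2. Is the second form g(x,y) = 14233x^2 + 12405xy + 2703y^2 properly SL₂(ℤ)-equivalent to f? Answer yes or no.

D₁ = -3171, D₂ = -3171
f: flip: (39,-27,25)→(25,27,39)
f: translate: b→-23 (≡27 mod 50), so (25,27,39)→(25,-23,37)
f: reduced (well bottom): (25,-23,37) with a≤c, −a<b≤a
g: flip: (14233,12405,2703)→(2703,-12405,14233)
g: translate: b→-1593 (≡-12405 mod 5406), so (2703,-12405,14233)→(2703,-1593,235)
g: flip: (2703,-1593,235)→(235,1593,2703)
g: translate: b→183 (≡1593 mod 470), so (235,1593,2703)→(235,183,39)
g: flip: (235,183,39)→(39,-183,235)
g: translate: b→-27 (≡-183 mod 78), so (39,-183,235)→(39,-27,25)
g: flip: (39,-27,25)→(25,27,39)
g: translate: b→-23 (≡27 mod 50), so (25,27,39)→(25,-23,37)
g: reduced (well bottom): (25,-23,37) with a≤c, −a<b≤a
reduced forms (25, -23, 37) vs (25, -23, 37) ⇒ equivalent

yes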